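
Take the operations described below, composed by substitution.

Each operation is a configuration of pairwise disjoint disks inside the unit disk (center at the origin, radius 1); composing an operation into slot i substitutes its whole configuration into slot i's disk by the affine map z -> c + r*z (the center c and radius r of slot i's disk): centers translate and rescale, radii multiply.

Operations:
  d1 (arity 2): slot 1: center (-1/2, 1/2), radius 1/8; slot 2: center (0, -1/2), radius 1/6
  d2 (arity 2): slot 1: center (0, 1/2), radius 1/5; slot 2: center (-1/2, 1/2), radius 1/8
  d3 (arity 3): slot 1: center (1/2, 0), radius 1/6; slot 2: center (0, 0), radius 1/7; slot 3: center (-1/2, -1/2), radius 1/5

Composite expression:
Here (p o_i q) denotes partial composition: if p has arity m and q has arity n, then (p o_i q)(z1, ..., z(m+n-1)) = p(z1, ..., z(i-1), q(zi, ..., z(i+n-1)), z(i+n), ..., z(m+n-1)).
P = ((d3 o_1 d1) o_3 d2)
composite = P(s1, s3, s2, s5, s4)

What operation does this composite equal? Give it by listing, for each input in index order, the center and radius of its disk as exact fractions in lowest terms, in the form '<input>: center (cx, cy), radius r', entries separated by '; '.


s1: center (5/12, 1/12), radius 1/48; s2: center (0, 1/14), radius 1/35; s3: center (1/2, -1/12), radius 1/36; s4: center (-1/2, -1/2), radius 1/5; s5: center (-1/14, 1/14), radius 1/56

Affine substitution under d3: radii multiply and s-centers shift.
tracing s1 down its 2-map path: center (5/12, 1/12), radius 1/48
tracing s3 down its 2-map path: center (1/2, -1/12), radius 1/36
tracing s2 down its 2-map path: center (0, 1/14), radius 1/35
tracing s5 down its 2-map path: center (-1/14, 1/14), radius 1/56
tracing s4 down its 1-map path: center (-1/2, -1/2), radius 1/5


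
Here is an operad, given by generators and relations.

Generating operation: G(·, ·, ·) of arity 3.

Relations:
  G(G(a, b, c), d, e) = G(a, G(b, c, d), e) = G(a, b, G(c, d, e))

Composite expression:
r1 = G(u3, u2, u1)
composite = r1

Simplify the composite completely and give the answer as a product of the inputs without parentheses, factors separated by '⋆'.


All parenthesizations of G agree; list the u-inputs left to right.
G(u3, u2, u1) linearizes to u3 ⋆ u2 ⋆ u1

u3 ⋆ u2 ⋆ u1


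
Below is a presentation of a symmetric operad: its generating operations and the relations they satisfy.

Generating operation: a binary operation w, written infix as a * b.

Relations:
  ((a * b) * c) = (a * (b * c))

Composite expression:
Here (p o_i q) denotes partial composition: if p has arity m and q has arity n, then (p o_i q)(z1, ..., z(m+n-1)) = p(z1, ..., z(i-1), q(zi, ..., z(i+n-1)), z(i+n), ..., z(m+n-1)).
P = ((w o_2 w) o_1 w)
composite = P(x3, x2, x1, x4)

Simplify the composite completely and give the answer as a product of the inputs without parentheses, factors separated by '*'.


x3 * x2 * x1 * x4

All parenthesizations of w agree; list the x-inputs left to right.
(x3 * x2) reduces to x3 * x2
(x1 * x4) reduces to x1 * x4
((x3 * x2) * (x1 * x4)) reduces to x3 * x2 * x1 * x4


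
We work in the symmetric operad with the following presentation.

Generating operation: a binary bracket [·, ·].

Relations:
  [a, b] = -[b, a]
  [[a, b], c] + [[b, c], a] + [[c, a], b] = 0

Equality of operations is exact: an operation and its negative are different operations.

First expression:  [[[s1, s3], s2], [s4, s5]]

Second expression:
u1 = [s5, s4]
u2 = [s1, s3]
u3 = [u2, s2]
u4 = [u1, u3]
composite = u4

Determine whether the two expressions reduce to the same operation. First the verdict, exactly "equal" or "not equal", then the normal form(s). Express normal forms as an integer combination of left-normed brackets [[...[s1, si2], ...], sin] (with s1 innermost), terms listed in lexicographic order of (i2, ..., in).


equal; both compose to [[[[s1, s3], s2], s4], s5] - [[[[s1, s3], s2], s5], s4]

Reducing the first expression gives [[[[s1, s3], s2], s4], s5] - [[[[s1, s3], s2], s5], s4]
Reducing the second expression gives [[[[s1, s3], s2], s4], s5] - [[[[s1, s3], s2], s5], s4]
Same normal form: equal.


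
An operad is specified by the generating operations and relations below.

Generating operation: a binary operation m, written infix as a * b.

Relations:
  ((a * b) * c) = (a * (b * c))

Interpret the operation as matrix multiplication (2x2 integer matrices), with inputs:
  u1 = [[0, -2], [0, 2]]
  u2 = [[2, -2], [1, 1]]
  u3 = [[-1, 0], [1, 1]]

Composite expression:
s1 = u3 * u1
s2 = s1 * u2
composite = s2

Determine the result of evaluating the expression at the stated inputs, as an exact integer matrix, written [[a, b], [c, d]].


(u3 * u1) = [[0, 2], [0, 0]]
((u3 * u1) * u2) = [[2, 2], [0, 0]]

[[2, 2], [0, 0]]


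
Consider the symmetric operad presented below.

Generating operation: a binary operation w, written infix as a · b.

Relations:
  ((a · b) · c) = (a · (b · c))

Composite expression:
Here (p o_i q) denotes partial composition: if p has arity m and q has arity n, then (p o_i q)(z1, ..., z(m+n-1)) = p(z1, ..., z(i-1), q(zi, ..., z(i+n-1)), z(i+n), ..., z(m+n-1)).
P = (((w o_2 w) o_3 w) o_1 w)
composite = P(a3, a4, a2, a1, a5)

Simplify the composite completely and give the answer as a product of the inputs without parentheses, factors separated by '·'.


a3 · a4 · a2 · a1 · a5


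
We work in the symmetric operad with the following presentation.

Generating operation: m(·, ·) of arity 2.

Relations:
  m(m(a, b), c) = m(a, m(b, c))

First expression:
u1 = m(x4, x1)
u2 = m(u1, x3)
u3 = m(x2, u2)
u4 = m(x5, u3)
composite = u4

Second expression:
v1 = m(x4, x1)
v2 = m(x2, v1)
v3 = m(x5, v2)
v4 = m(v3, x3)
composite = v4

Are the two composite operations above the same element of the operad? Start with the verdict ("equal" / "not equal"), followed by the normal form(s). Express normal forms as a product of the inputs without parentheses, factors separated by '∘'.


equal; the common form is x5 ∘ x2 ∘ x4 ∘ x1 ∘ x3

The first expression, normalized: x5 ∘ x2 ∘ x4 ∘ x1 ∘ x3
The second expression, normalized: x5 ∘ x2 ∘ x4 ∘ x1 ∘ x3
Both agree, so they are equal.


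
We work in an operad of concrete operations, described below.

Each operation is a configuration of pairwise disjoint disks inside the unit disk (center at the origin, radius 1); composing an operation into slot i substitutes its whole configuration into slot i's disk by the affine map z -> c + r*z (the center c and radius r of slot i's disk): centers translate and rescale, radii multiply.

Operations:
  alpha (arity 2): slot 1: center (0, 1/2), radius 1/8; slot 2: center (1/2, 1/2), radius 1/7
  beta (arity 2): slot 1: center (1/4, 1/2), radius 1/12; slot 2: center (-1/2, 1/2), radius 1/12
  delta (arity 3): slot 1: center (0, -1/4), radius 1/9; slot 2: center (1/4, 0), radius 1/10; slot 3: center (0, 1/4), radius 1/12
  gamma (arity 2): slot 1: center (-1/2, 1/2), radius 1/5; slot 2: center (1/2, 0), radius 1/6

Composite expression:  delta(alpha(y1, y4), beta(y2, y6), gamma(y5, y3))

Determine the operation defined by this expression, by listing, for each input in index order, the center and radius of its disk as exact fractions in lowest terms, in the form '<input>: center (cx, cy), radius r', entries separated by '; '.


Only the slot chain above each y matters under delta; compose those maps.
y1 passes through 2 substitutions, ending at center (0, -7/36), radius 1/72
y4 passes through 2 substitutions, ending at center (1/18, -7/36), radius 1/63
y2 passes through 2 substitutions, ending at center (11/40, 1/20), radius 1/120
y6 passes through 2 substitutions, ending at center (1/5, 1/20), radius 1/120
y5 passes through 2 substitutions, ending at center (-1/24, 7/24), radius 1/60
y3 passes through 2 substitutions, ending at center (1/24, 1/4), radius 1/72

y1: center (0, -7/36), radius 1/72; y2: center (11/40, 1/20), radius 1/120; y3: center (1/24, 1/4), radius 1/72; y4: center (1/18, -7/36), radius 1/63; y5: center (-1/24, 7/24), radius 1/60; y6: center (1/5, 1/20), radius 1/120


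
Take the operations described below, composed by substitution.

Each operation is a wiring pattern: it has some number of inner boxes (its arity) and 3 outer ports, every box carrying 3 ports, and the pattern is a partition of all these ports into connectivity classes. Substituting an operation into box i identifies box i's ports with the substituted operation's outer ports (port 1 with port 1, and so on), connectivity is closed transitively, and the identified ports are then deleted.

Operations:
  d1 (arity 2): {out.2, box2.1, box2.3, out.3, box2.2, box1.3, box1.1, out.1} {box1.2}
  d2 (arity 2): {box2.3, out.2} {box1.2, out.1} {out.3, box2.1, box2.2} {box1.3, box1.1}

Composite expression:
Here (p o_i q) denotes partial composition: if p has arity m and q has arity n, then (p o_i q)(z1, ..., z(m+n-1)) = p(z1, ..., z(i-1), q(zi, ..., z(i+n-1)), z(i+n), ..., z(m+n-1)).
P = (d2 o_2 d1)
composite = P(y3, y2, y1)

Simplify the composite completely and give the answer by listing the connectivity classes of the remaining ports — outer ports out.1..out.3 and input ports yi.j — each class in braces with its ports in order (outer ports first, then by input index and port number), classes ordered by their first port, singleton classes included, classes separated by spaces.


{out.1, y3.2} {out.2, out.3, y1.1, y1.2, y1.3, y2.1, y2.3} {y2.2} {y3.1, y3.3}

Connectivity passes through glued d2-boundaries; trace each wire chain.
the subtree at d1 composes to {out.1, out.2, out.3, y1.1, y1.2, y1.3, y2.1, y2.3} {y2.2} on (y2, y1); out.j = own outer ports
the subtree at d2 composes to {out.1, y3.2} {out.2, out.3, y1.1, y1.2, y1.3, y2.1, y2.3} {y2.2} {y3.1, y3.3} on (y3, y2, y1); out.j = own outer ports


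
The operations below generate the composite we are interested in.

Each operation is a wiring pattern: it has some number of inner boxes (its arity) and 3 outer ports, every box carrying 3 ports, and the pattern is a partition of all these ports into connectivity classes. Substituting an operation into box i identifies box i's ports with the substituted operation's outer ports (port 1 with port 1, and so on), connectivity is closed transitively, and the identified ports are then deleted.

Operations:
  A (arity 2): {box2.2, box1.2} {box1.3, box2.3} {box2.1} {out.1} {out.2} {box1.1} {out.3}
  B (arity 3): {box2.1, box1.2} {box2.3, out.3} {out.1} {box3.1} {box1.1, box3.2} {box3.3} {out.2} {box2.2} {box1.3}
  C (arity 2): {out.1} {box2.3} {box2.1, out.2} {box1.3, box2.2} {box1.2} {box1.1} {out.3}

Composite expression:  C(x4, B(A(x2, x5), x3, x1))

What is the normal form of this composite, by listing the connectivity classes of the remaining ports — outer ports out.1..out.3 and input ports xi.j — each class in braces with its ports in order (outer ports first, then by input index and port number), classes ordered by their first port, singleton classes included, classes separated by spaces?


{out.1} {out.2} {out.3} {x1.1} {x1.2} {x1.3} {x2.1} {x2.2, x5.2} {x2.3, x5.3} {x3.1} {x3.2} {x3.3} {x4.1} {x4.2} {x4.3} {x5.1}

After gluing at C, chains via deleted ports link the x-ports.
composing A on (x2, x5), with out.j its own outer ports: {out.1} {out.2} {out.3} {x2.1} {x2.2, x5.2} {x2.3, x5.3} {x5.1}
composing B on (x2, x5, x3, x1), with out.j its own outer ports: {out.1} {out.2} {out.3, x3.3} {x1.1} {x1.2} {x1.3} {x2.1} {x2.2, x5.2} {x2.3, x5.3} {x3.1} {x3.2} {x5.1}
composing C on (x4, x2, x5, x3, x1), with out.j its own outer ports: {out.1} {out.2} {out.3} {x1.1} {x1.2} {x1.3} {x2.1} {x2.2, x5.2} {x2.3, x5.3} {x3.1} {x3.2} {x3.3} {x4.1} {x4.2} {x4.3} {x5.1}


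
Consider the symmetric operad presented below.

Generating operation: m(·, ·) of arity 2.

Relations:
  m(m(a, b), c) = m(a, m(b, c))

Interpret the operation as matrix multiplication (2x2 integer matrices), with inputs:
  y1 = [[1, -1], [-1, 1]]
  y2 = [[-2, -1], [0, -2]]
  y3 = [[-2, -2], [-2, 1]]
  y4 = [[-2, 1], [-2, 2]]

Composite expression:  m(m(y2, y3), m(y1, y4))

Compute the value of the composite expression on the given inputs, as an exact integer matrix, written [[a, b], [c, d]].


[[0, -3], [0, -6]]

m(y2, y3) = [[6, 3], [4, -2]]
m(y1, y4) = [[0, -1], [0, 1]]
m(m(y2, y3), m(y1, y4)) = [[0, -3], [0, -6]]


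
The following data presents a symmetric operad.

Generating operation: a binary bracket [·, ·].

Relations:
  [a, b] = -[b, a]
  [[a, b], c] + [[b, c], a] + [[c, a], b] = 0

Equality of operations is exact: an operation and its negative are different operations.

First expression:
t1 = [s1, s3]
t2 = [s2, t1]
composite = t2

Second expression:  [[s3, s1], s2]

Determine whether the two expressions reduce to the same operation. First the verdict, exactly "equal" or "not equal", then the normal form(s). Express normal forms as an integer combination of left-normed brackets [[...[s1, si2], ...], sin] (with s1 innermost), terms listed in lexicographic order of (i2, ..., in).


equal — both sides give -[[s1, s3], s2]

Normal form of the first expression: -[[s1, s3], s2]
Normal form of the second expression: -[[s1, s3], s2]
Both agree, so they are equal.


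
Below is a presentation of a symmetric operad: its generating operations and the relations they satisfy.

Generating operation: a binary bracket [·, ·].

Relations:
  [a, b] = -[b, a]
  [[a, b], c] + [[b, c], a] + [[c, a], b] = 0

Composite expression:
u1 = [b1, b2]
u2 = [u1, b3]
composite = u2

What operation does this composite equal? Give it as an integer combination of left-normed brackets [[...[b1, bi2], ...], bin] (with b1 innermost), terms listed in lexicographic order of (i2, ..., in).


[[b1, b2], b3]

Antisymmetry and Jacobi reduce to b1-anchored left-normed brackets.
Composite bracket: [[b1, b2], b3]
The bracket unfolds into 4 signed words via [a, b] = ab - ba (2^2 = 4).
Coefficients come from the b1-initial words:
  word b1b2b3 has sign +1, contributing +[[b1, b2], b3]


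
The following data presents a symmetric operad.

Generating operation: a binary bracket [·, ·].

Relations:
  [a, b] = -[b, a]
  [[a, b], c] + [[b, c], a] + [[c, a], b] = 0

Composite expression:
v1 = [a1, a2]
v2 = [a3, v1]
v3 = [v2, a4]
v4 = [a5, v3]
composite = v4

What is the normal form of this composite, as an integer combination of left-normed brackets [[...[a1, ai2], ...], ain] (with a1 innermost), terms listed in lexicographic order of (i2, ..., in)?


[[[[a1, a2], a3], a4], a5]


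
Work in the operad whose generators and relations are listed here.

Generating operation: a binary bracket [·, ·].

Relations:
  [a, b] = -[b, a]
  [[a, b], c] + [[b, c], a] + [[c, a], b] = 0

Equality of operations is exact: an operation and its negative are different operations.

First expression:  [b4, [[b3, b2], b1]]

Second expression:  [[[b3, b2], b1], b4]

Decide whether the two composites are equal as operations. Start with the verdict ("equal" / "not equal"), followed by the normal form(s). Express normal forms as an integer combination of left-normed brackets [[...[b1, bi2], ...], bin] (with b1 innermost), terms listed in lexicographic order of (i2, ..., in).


not equal: they reduce to -[[[b1, b2], b3], b4] + [[[b1, b3], b2], b4] and [[[b1, b2], b3], b4] - [[[b1, b3], b2], b4]

The first expression reduces to -[[[b1, b2], b3], b4] + [[[b1, b3], b2], b4]
The second expression reduces to [[[b1, b2], b3], b4] - [[[b1, b3], b2], b4]
The normal forms differ: not equal.


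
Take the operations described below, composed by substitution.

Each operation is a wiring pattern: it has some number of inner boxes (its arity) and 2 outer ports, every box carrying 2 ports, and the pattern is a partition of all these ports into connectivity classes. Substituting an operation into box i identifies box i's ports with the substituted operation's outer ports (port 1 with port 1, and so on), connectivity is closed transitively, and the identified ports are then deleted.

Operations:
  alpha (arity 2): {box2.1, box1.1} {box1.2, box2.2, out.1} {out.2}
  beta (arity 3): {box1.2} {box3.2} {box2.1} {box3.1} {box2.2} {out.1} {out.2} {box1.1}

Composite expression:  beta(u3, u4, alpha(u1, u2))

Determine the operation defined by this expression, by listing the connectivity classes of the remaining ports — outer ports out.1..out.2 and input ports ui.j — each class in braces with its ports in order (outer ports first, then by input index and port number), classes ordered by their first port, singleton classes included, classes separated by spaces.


{out.1} {out.2} {u1.1, u2.1} {u1.2, u2.2} {u3.1} {u3.2} {u4.1} {u4.2}

Substituting into beta glues patterns; closure does the rest.
the subtree at alpha composes to {out.1, u1.2, u2.2} {out.2} {u1.1, u2.1} on (u1, u2); out.j = own outer ports
the subtree at beta composes to {out.1} {out.2} {u1.1, u2.1} {u1.2, u2.2} {u3.1} {u3.2} {u4.1} {u4.2} on (u3, u4, u1, u2); out.j = own outer ports


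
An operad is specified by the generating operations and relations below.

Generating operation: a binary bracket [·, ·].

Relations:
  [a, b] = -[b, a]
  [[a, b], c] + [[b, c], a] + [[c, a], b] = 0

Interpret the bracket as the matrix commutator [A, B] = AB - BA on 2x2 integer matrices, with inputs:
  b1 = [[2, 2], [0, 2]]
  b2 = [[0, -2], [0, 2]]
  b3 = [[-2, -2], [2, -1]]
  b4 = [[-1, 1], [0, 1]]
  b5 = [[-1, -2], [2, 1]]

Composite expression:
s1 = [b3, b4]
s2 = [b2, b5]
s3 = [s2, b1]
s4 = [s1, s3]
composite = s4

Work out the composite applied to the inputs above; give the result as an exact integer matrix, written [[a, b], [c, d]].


[b3, b4] = [[-2, -5], [-4, 2]]
[b2, b5] = [[-4, 0], [4, 4]]
[[b2, b5], b1] = [[-8, -16], [0, 8]]
[[b3, b4], [[b2, b5], b1]] = [[-64, -16], [64, 64]]

[[-64, -16], [64, 64]]


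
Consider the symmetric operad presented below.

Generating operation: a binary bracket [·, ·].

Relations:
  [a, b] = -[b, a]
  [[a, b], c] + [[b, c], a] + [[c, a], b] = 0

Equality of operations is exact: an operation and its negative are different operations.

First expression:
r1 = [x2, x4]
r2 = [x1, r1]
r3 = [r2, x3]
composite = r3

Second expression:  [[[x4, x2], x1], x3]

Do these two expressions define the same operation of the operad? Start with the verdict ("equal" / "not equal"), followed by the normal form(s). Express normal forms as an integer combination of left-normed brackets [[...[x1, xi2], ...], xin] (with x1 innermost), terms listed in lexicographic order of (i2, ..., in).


The first expression, normalized: [[[x1, x2], x4], x3] - [[[x1, x4], x2], x3]
The second expression, normalized: [[[x1, x2], x4], x3] - [[[x1, x4], x2], x3]
The forms coincide; equal.

equal; the common form is [[[x1, x2], x4], x3] - [[[x1, x4], x2], x3]


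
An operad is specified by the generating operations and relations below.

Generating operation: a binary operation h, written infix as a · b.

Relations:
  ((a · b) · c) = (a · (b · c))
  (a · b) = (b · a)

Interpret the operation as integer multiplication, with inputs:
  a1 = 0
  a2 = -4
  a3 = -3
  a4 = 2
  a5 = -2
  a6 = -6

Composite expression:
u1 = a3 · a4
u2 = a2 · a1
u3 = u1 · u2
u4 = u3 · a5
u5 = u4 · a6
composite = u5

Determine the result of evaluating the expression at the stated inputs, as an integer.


0

(a3 · a4) = -6
(a2 · a1) = 0
((a3 · a4) · (a2 · a1)) = 0
(((a3 · a4) · (a2 · a1)) · a5) = 0
((((a3 · a4) · (a2 · a1)) · a5) · a6) = 0


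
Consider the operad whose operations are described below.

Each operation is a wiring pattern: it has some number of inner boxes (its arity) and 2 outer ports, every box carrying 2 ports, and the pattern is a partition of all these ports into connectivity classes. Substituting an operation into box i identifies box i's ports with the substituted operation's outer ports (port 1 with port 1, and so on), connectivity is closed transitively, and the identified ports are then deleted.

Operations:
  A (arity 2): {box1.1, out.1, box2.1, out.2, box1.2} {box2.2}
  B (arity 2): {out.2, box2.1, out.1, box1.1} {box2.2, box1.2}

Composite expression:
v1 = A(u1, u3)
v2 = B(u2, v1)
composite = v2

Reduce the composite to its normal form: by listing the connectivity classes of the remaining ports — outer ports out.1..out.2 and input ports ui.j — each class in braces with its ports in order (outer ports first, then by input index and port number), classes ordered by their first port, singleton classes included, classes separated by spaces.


Connectivity passes through glued B-boundaries; trace each wire chain.
the subtree at A composes to {out.1, out.2, u1.1, u1.2, u3.1} {u3.2} on (u1, u3); out.j = own outer ports
the subtree at B composes to {out.1, out.2, u1.1, u1.2, u2.1, u2.2, u3.1} {u3.2} on (u2, u1, u3); out.j = own outer ports

{out.1, out.2, u1.1, u1.2, u2.1, u2.2, u3.1} {u3.2}


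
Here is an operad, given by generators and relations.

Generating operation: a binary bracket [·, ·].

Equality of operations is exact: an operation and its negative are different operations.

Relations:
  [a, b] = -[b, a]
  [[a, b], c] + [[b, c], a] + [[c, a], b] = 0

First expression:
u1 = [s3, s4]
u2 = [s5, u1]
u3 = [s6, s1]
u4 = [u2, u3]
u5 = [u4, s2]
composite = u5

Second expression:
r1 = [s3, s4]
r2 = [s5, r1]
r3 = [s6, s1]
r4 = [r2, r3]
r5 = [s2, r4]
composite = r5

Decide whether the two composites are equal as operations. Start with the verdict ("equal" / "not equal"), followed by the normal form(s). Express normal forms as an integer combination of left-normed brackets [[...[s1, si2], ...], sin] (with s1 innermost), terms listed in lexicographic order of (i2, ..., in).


not equal; first: -[[[[[s1, s6], s3], s4], s5], s2] + [[[[[s1, s6], s4], s3], s5], s2] + [[[[[s1, s6], s5], s3], s4], s2] - [[[[[s1, s6], s5], s4], s3], s2]; second: [[[[[s1, s6], s3], s4], s5], s2] - [[[[[s1, s6], s4], s3], s5], s2] - [[[[[s1, s6], s5], s3], s4], s2] + [[[[[s1, s6], s5], s4], s3], s2]


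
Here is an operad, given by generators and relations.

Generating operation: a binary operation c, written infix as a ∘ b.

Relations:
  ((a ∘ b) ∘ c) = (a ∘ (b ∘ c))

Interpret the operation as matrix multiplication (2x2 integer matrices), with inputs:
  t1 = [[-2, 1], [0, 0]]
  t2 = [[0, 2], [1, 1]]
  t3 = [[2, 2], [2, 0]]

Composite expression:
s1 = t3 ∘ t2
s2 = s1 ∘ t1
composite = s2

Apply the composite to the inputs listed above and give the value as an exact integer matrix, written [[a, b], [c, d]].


[[-4, 2], [0, 0]]

(t3 ∘ t2) = [[2, 6], [0, 4]]
((t3 ∘ t2) ∘ t1) = [[-4, 2], [0, 0]]


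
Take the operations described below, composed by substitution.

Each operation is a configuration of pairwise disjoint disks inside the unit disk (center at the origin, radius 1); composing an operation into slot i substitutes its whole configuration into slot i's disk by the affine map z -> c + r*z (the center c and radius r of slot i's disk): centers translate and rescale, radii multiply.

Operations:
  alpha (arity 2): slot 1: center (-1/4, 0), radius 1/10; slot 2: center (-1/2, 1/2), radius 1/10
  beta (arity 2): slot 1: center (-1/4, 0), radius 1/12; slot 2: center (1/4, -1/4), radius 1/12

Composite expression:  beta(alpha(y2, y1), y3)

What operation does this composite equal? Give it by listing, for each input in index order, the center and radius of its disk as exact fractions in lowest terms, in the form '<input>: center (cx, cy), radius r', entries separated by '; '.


y1: center (-7/24, 1/24), radius 1/120; y2: center (-13/48, 0), radius 1/120; y3: center (1/4, -1/4), radius 1/12

Nesting under beta composes maps z -> c + r*z down each y-path.
input y2: applying the 2 nested substitutions gives center (-13/48, 0), radius 1/120
input y1: applying the 2 nested substitutions gives center (-7/24, 1/24), radius 1/120
input y3: applying the 1 nested substitution gives center (1/4, -1/4), radius 1/12


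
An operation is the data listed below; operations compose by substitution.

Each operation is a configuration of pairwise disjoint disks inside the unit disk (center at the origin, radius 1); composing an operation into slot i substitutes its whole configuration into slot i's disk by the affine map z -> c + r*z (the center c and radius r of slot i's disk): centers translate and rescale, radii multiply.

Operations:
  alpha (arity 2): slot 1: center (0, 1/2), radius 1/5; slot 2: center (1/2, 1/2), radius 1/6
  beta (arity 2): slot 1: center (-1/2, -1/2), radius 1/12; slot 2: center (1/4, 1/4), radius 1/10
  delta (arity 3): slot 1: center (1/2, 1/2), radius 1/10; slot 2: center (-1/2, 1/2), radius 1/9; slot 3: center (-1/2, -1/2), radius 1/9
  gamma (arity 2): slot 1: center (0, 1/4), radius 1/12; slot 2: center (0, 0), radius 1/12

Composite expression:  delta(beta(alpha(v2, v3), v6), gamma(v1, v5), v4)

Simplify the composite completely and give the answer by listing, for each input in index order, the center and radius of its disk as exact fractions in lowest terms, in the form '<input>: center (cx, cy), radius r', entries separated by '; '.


Affine substitution under delta: radii multiply and v-centers shift.
tracing v2 down its 3-map path: center (9/20, 109/240), radius 1/600
tracing v3 down its 3-map path: center (109/240, 109/240), radius 1/720
tracing v6 down its 2-map path: center (21/40, 21/40), radius 1/100
tracing v1 down its 2-map path: center (-1/2, 19/36), radius 1/108
tracing v5 down its 2-map path: center (-1/2, 1/2), radius 1/108
tracing v4 down its 1-map path: center (-1/2, -1/2), radius 1/9

v1: center (-1/2, 19/36), radius 1/108; v2: center (9/20, 109/240), radius 1/600; v3: center (109/240, 109/240), radius 1/720; v4: center (-1/2, -1/2), radius 1/9; v5: center (-1/2, 1/2), radius 1/108; v6: center (21/40, 21/40), radius 1/100


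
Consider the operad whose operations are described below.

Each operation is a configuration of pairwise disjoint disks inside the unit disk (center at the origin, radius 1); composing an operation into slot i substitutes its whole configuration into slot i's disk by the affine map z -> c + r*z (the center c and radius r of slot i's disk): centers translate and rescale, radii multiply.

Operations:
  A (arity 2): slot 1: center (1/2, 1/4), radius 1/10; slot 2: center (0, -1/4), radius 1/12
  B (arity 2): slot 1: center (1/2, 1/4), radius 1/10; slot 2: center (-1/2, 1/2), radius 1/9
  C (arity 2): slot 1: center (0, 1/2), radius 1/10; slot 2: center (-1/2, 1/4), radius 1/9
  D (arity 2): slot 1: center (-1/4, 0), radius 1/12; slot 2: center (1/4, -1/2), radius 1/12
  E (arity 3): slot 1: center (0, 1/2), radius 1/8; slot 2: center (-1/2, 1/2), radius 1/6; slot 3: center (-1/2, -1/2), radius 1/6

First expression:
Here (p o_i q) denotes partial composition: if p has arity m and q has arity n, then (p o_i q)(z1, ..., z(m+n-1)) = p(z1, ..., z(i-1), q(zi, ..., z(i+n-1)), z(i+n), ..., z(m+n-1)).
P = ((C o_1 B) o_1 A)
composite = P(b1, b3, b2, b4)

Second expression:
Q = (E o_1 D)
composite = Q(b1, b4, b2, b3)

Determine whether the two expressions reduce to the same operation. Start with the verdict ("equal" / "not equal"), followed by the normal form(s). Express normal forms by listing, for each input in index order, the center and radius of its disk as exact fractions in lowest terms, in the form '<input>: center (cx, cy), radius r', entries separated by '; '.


not equal: they reduce to b1: center (11/200, 211/400), radius 1/1000; b2: center (-1/20, 11/20), radius 1/90; b3: center (1/20, 209/400), radius 1/1200; b4: center (-1/2, 1/4), radius 1/9 and b1: center (-1/32, 1/2), radius 1/96; b2: center (-1/2, 1/2), radius 1/6; b3: center (-1/2, -1/2), radius 1/6; b4: center (1/32, 7/16), radius 1/96

The first expression reduces to b1: center (11/200, 211/400), radius 1/1000; b2: center (-1/20, 11/20), radius 1/90; b3: center (1/20, 209/400), radius 1/1200; b4: center (-1/2, 1/4), radius 1/9
The second expression reduces to b1: center (-1/32, 1/2), radius 1/96; b2: center (-1/2, 1/2), radius 1/6; b3: center (-1/2, -1/2), radius 1/6; b4: center (1/32, 7/16), radius 1/96
Distinct normal forms: not equal.


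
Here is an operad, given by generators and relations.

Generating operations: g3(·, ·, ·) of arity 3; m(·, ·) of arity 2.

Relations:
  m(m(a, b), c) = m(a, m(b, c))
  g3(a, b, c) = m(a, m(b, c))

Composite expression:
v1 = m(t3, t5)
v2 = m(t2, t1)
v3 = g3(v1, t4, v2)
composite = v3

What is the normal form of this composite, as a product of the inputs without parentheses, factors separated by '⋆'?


Key point: g3 is associative — brackets drop, the t-order remains.
m(t3, t5) collapses to t3 ⋆ t5
m(t2, t1) collapses to t2 ⋆ t1
g3(m(t3, t5), t4, m(t2, t1)) collapses to t3 ⋆ t5 ⋆ t4 ⋆ t2 ⋆ t1

t3 ⋆ t5 ⋆ t4 ⋆ t2 ⋆ t1


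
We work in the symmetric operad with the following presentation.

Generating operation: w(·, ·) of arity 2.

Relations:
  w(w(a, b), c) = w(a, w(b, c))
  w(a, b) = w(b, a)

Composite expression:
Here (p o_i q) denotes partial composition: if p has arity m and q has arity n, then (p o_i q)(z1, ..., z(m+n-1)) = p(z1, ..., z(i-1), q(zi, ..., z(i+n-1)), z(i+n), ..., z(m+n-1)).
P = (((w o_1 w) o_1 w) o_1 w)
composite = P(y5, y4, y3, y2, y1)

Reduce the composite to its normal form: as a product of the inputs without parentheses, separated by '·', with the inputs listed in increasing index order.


y1 · y2 · y3 · y4 · y5

Key point: w commutes, so take the y-inputs in any fixed order.
w(y5, y4) reduces to y5 · y4
w(w(y5, y4), y3) reduces to y5 · y4 · y3
w(w(w(y5, y4), y3), y2) reduces to y5 · y4 · y3 · y2
w(w(w(w(y5, y4), y3), y2), y1) reduces to y5 · y4 · y3 · y2 · y1
sorting the factors by input index: y1 · y2 · y3 · y4 · y5


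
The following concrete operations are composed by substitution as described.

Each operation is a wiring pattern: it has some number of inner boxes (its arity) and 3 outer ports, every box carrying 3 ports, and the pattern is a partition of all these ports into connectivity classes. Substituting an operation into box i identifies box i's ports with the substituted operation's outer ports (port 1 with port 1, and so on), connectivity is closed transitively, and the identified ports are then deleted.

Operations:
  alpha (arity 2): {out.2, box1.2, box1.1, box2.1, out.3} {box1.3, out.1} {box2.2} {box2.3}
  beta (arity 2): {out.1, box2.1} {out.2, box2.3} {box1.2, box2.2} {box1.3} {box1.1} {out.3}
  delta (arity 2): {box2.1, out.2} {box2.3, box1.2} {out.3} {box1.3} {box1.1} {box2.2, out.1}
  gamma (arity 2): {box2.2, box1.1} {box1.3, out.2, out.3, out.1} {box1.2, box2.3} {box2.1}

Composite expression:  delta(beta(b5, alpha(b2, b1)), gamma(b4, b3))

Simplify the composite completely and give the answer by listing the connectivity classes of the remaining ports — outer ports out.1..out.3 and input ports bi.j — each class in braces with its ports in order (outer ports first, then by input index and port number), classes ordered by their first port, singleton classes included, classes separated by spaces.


Connectivity passes through glued delta-boundaries; trace each wire chain.
composing alpha on (b2, b1), with out.j its own outer ports: {out.1, b2.3} {out.2, out.3, b1.1, b2.1, b2.2} {b1.2} {b1.3}
composing beta on (b5, b2, b1), with out.j its own outer ports: {out.1, b2.3} {out.2, b1.1, b2.1, b2.2, b5.2} {out.3} {b1.2} {b1.3} {b5.1} {b5.3}
composing gamma on (b4, b3), with out.j its own outer ports: {out.1, out.2, out.3, b4.3} {b3.1} {b3.2, b4.1} {b3.3, b4.2}
composing delta on (b5, b2, b1, b4, b3), with out.j its own outer ports: {out.1, out.2, b1.1, b2.1, b2.2, b4.3, b5.2} {out.3} {b1.2} {b1.3} {b2.3} {b3.1} {b3.2, b4.1} {b3.3, b4.2} {b5.1} {b5.3}

{out.1, out.2, b1.1, b2.1, b2.2, b4.3, b5.2} {out.3} {b1.2} {b1.3} {b2.3} {b3.1} {b3.2, b4.1} {b3.3, b4.2} {b5.1} {b5.3}


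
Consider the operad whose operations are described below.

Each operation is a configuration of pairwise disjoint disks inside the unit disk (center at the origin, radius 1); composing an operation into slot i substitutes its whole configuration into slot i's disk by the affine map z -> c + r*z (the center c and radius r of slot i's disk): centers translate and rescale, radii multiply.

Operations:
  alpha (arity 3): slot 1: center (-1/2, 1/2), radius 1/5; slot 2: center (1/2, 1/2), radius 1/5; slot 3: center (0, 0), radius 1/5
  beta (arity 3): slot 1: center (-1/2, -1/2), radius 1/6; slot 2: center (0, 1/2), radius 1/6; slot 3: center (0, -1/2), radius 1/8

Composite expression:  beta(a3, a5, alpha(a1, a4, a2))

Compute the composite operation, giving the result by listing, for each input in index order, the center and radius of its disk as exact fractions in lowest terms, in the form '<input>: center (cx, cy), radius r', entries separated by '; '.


a1: center (-1/16, -7/16), radius 1/40; a2: center (0, -1/2), radius 1/40; a3: center (-1/2, -1/2), radius 1/6; a4: center (1/16, -7/16), radius 1/40; a5: center (0, 1/2), radius 1/6

Each a-disk chains the slot maps above it in beta; radii multiply.
for a3, the 1-step affine chain lands on center (-1/2, -1/2), radius 1/6
for a5, the 1-step affine chain lands on center (0, 1/2), radius 1/6
for a1, the 2-step affine chain lands on center (-1/16, -7/16), radius 1/40
for a4, the 2-step affine chain lands on center (1/16, -7/16), radius 1/40
for a2, the 2-step affine chain lands on center (0, -1/2), radius 1/40


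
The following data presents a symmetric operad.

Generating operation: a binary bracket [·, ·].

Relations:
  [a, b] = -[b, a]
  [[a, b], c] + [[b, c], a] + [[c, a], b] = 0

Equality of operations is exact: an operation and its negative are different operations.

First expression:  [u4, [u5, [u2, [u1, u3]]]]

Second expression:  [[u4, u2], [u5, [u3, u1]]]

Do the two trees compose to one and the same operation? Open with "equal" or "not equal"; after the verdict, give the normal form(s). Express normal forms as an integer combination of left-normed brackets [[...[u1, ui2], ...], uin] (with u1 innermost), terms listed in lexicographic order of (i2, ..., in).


not equal; first: -[[[[u1, u3], u2], u5], u4]; second: [[[[u1, u3], u5], u2], u4] - [[[[u1, u3], u5], u4], u2]

The first composite normalizes to -[[[[u1, u3], u2], u5], u4]
The second composite normalizes to [[[[u1, u3], u5], u2], u4] - [[[[u1, u3], u5], u4], u2]
The normal forms differ: not equal.


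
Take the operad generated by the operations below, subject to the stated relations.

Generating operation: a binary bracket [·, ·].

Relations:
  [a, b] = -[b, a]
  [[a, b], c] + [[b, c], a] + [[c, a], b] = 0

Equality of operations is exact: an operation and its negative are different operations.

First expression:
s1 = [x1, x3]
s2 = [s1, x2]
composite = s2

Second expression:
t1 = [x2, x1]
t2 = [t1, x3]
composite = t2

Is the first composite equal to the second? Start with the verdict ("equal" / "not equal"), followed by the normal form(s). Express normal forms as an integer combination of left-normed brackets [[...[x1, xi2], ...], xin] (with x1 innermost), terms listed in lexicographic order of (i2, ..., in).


The first expression, normalized: [[x1, x3], x2]
The second expression, normalized: -[[x1, x2], x3]
They disagree, so not equal.

not equal — first [[x1, x3], x2], second -[[x1, x2], x3]


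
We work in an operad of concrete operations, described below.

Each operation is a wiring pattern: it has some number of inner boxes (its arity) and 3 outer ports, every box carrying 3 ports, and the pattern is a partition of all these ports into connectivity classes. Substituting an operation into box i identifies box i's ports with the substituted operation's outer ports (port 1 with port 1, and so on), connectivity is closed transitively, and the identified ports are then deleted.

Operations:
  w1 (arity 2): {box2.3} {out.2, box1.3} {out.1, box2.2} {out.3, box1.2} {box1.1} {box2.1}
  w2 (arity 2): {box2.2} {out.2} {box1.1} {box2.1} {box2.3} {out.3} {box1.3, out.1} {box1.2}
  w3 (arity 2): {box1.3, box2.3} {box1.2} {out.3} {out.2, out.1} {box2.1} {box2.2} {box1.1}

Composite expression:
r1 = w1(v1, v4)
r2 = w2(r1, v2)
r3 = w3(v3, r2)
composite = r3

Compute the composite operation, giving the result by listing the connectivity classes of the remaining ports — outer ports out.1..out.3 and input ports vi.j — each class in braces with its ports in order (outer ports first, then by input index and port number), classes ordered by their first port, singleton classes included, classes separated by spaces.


{out.1, out.2} {out.3} {v1.1} {v1.2} {v1.3} {v2.1} {v2.2} {v2.3} {v3.1} {v3.2} {v3.3} {v4.1} {v4.2} {v4.3}

After gluing at w3, chains via deleted ports link the v-ports.
composing w1 on (v1, v4), with out.j its own outer ports: {out.1, v4.2} {out.2, v1.3} {out.3, v1.2} {v1.1} {v4.1} {v4.3}
composing w2 on (v1, v4, v2), with out.j its own outer ports: {out.1, v1.2} {out.2} {out.3} {v1.1} {v1.3} {v2.1} {v2.2} {v2.3} {v4.1} {v4.2} {v4.3}
composing w3 on (v3, v1, v4, v2), with out.j its own outer ports: {out.1, out.2} {out.3} {v1.1} {v1.2} {v1.3} {v2.1} {v2.2} {v2.3} {v3.1} {v3.2} {v3.3} {v4.1} {v4.2} {v4.3}


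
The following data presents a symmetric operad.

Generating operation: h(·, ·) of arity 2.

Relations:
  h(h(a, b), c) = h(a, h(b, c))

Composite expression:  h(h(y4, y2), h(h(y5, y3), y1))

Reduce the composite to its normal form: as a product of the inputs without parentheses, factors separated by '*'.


y4 * y2 * y5 * y3 * y1

All parenthesizations of h agree; list the y-inputs left to right.
h(y4, y2) collapses to y4 * y2
h(y5, y3) collapses to y5 * y3
h(h(y5, y3), y1) collapses to y5 * y3 * y1
h(h(y4, y2), h(h(y5, y3), y1)) collapses to y4 * y2 * y5 * y3 * y1


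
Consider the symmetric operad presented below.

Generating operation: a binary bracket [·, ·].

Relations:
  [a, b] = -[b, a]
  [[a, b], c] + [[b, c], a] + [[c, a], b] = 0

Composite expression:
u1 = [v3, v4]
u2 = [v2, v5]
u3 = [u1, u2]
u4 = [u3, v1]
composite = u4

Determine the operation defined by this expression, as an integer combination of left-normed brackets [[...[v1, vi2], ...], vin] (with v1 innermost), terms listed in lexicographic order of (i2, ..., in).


[[[[v1, v2], v5], v3], v4] - [[[[v1, v2], v5], v4], v3] - [[[[v1, v3], v4], v2], v5] + [[[[v1, v3], v4], v5], v2] + [[[[v1, v4], v3], v2], v5] - [[[[v1, v4], v3], v5], v2] - [[[[v1, v5], v2], v3], v4] + [[[[v1, v5], v2], v4], v3]

Antisymmetry and Jacobi reduce to v1-anchored left-normed brackets.
Composite bracket: [[[v3, v4], [v2, v5]], v1]
Expanding via [a, b] = ab - ba: 16 signed words (2^4 = 16).
Coefficients come from the v1-initial words:
  from v1v2v5v3v4, sign +1: term +[[[[v1, v2], v5], v3], v4]
  from v1v2v5v4v3, sign -1: term -[[[[v1, v2], v5], v4], v3]
  from v1v3v4v2v5, sign -1: term -[[[[v1, v3], v4], v2], v5]
  from v1v3v4v5v2, sign +1: term +[[[[v1, v3], v4], v5], v2]
  from v1v4v3v2v5, sign +1: term +[[[[v1, v4], v3], v2], v5]
  from v1v4v3v5v2, sign -1: term -[[[[v1, v4], v3], v5], v2]
  from v1v5v2v3v4, sign -1: term -[[[[v1, v5], v2], v3], v4]
  from v1v5v2v4v3, sign +1: term +[[[[v1, v5], v2], v4], v3]


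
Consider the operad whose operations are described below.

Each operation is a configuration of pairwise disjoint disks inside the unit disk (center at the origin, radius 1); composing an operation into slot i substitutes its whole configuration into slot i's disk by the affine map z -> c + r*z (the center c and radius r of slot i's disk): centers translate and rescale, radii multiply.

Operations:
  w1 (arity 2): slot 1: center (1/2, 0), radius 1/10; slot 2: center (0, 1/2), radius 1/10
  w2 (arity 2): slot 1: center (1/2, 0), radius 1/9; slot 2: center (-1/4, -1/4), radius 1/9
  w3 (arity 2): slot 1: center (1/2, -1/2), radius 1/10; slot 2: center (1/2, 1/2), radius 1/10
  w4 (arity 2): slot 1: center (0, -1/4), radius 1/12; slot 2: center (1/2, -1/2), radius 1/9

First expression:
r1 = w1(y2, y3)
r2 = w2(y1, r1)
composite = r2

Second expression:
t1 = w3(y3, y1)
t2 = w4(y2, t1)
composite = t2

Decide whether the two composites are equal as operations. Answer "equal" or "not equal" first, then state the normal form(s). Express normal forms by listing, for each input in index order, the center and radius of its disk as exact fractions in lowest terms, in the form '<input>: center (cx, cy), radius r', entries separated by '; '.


not equal; the first gives y1: center (1/2, 0), radius 1/9; y2: center (-7/36, -1/4), radius 1/90; y3: center (-1/4, -7/36), radius 1/90 and the second y1: center (5/9, -4/9), radius 1/90; y2: center (0, -1/4), radius 1/12; y3: center (5/9, -5/9), radius 1/90

Normal form of the first expression: y1: center (1/2, 0), radius 1/9; y2: center (-7/36, -1/4), radius 1/90; y3: center (-1/4, -7/36), radius 1/90
Normal form of the second expression: y1: center (5/9, -4/9), radius 1/90; y2: center (0, -1/4), radius 1/12; y3: center (5/9, -5/9), radius 1/90
The normal forms differ: not equal.
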